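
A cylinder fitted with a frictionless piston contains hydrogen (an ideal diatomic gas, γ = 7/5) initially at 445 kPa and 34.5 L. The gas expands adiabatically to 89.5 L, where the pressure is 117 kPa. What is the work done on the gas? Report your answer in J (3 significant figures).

W ≈ -12200 J

Adiabatic: W = (P₁V₁ − P₂V₂)/(γ − 1) with γ = 7/5.
P₁V₁ = 15352 J, P₂V₂ = 10472 J.
W = (15352 − 10472) / 0.4 = 12203 J.
Work on gas = −W_by = -12203 J.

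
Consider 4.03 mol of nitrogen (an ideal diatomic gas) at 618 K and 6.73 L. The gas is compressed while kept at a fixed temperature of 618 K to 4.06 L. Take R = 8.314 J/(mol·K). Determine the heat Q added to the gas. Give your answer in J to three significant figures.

Isothermal ⇒ ΔU = 0, so Q = W = nRT ln(V₂/V₁).
Q = (4.03)(8.314)(618) ln(4.06/6.73) = 20706 × -0.5054 = -10465 J.

Q ≈ -10500 J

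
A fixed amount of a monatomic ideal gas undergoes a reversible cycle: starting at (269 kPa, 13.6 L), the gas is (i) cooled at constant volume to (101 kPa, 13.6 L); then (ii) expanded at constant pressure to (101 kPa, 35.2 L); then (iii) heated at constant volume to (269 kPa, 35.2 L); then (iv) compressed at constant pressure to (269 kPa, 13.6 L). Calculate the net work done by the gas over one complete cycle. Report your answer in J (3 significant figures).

Constant-volume legs do no work.
W(ii) = (101)(35.2 − 13.6) = 2182 J; W(iv) = (269)(13.6 − 35.2) = -5810 J.
W_net = 2182 − 5810 = -3629 J (the counter-clockwise enclosed area).

W_net ≈ -3630 J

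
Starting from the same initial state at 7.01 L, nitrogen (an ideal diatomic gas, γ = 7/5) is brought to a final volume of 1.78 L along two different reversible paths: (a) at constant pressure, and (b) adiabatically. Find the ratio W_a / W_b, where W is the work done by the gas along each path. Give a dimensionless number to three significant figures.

W_a / W_b ≈ 0.409

Path (a) isobaric: W = P₁(V₂ − V₁) → W_a/(P₁V₁) = -0.7461.
Path (b) adiabatic: W = P₁V₁(1 − (V₁/V₂)^(γ−1))/(γ−1) → W_b/(P₁V₁) = -1.826.
W_a / W_b = -0.7461 / -1.826 = 0.4086.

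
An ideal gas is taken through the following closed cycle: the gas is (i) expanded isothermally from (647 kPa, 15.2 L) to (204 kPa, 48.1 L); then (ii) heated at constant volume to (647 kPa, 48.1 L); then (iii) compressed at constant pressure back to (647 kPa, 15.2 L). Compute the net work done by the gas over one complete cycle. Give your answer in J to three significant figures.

Leg (i): W = PᵢVᵢ ln(V_f/Vᵢ) = (9834) ln(48.1/15.2) = 11329 J.
Leg (ii): W = 0.
Leg (iii): W = PΔV = (647)(15.2 − 48.1) = -21286 J.
W_net = 11329 − 21286 = -9957 J.

W_net ≈ -9960 J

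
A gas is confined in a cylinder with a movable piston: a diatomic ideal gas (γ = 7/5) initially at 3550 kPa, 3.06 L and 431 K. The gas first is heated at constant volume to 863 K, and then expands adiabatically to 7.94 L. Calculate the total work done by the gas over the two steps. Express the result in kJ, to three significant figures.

Step 1 (isochoric): W = 0 (constant volume).
After step 1: P = 7108 kPa (V unchanged).
Step 2 (adiabatic): W = (P₁V₁ − P₂V₂)/(γ−1) = (21751 − 14854)/0.4 = 17243 J.
W_total = 0 + 17243 = 17243 J.

W_total ≈ 17.2 kJ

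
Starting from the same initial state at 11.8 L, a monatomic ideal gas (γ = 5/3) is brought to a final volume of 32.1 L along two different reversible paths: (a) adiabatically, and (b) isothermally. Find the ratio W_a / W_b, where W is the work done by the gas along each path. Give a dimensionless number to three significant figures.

Path (a) adiabatic: W = P₁V₁(1 − (V₁/V₂)^(γ−1))/(γ−1) → W_a/(P₁V₁) = 0.7303.
Path (b) isothermal: W = P₁V₁ ln(V₂/V₁) → W_b/(P₁V₁) = 1.001.
W_a / W_b = 0.7303 / 1.001 = 0.7297.

W_a / W_b ≈ 0.730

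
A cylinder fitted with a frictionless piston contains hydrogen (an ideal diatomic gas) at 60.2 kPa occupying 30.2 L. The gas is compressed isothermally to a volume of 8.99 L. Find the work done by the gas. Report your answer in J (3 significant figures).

W ≈ -2200 J

Isothermal: W = nRT ln(V₂/V₁) = P₁V₁ ln(V₂/V₁).
P₁V₁ = (60.2 kPa)(30.2 L) = 1818 J.
W = 1818 × ln(8.99/30.2) = 1818 × -1.212
W_by_gas = -2203 J.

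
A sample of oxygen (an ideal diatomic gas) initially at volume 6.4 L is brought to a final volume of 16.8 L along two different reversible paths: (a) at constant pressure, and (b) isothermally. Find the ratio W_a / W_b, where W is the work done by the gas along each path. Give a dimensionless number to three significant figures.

Path (a) isobaric: W = P₁(V₂ − V₁) → W_a/(P₁V₁) = 1.625.
Path (b) isothermal: W = P₁V₁ ln(V₂/V₁) → W_b/(P₁V₁) = 0.9651.
W_a / W_b = 1.625 / 0.9651 = 1.684.

W_a / W_b ≈ 1.68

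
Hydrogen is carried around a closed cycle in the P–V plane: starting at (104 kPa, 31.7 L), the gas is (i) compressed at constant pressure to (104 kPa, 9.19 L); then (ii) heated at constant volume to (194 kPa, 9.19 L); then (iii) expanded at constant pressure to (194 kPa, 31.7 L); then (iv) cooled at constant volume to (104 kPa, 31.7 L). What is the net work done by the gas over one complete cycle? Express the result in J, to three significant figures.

W_net ≈ 2030 J

Constant-volume legs do no work.
W(i) = (104)(9.19 − 31.7) = -2341 J; W(iii) = (194)(31.7 − 9.19) = 4367 J.
W_net = -2341 + 4367 = 2026 J (the clockwise enclosed area).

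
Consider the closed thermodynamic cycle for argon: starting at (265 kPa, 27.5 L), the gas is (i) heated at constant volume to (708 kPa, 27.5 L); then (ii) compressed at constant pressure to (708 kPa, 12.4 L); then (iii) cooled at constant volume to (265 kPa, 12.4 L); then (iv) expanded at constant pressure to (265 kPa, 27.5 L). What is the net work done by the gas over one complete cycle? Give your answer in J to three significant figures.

W_net ≈ -6690 J

Constant-volume legs do no work.
W(ii) = (708)(12.4 − 27.5) = -10691 J; W(iv) = (265)(27.5 − 12.4) = 4002 J.
W_net = -10691 + 4002 = -6689 J (the counter-clockwise enclosed area).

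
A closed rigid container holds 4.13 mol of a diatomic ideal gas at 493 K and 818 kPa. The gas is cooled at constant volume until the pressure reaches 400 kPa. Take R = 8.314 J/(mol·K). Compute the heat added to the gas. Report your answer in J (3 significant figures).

Constant volume ⇒ W = 0, so Q = ΔU = nCᵥΔT with Cᵥ = 5R/2 = 20.79 J/(mol·K).
At constant V, T₂/T₁ = P₂/P₁ ⇒ ΔT = T₁(P₂/P₁ − 1) = 493·(400/818 − 1) = -251.9 K.
ΔU = (4.13)(20.79)(-251.9) = -21626 J.

Q ≈ -21600 J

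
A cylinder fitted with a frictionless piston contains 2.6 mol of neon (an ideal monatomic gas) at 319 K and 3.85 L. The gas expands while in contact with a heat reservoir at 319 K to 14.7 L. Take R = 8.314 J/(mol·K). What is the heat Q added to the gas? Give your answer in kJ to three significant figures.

Isothermal ⇒ ΔU = 0, so Q = W = nRT ln(V₂/V₁).
Q = (2.6)(8.314)(319) ln(14.7/3.85) = 6896 × 1.34 = 9239 J.

Q ≈ 9.24 kJ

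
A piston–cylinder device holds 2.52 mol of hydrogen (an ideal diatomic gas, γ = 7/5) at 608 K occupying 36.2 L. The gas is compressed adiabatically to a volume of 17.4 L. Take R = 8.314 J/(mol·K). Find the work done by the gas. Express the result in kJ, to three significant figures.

W ≈ -10.8 kJ

Adiabatic: TV^(γ−1) = const with γ = 7/5.
T₂ = T₁ (V₁/V₂)^(γ−1) = 608 × (36.2/17.4)^0.4 = 608 × 1.34 = 815 K.
W_by = nCᵥ(T₁ − T₂) = (2.52)(20.79)(608 − 815) = -10843 J.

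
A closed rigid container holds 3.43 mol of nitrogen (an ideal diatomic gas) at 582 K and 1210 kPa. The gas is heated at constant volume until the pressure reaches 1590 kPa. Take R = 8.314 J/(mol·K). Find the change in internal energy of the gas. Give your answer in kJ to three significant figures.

Constant volume ⇒ W = 0, so Q = ΔU = nCᵥΔT with Cᵥ = 5R/2 = 20.79 J/(mol·K).
At constant V, T₂/T₁ = P₂/P₁ ⇒ ΔT = T₁(P₂/P₁ − 1) = 582·(1590/1210 − 1) = 182.8 K.
ΔU = (3.43)(20.79)(182.8) = 13031 J.

ΔU ≈ 13.0 kJ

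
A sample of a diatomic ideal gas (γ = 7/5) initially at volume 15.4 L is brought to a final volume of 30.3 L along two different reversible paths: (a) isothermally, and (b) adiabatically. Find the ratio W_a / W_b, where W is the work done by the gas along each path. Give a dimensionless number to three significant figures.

Path (a) isothermal: W = P₁V₁ ln(V₂/V₁) → W_a/(P₁V₁) = 0.6768.
Path (b) adiabatic: W = P₁V₁(1 − (V₁/V₂)^(γ−1))/(γ−1) → W_b/(P₁V₁) = 0.5929.
W_a / W_b = 0.6768 / 0.5929 = 1.141.

W_a / W_b ≈ 1.14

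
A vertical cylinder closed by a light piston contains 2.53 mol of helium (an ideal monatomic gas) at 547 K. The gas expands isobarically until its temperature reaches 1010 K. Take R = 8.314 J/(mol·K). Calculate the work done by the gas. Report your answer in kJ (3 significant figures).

W ≈ 9.74 kJ

Isobaric: W = P ΔV = nR ΔT.
W = (2.53)(8.314)(1010 − 547) = 9739 J.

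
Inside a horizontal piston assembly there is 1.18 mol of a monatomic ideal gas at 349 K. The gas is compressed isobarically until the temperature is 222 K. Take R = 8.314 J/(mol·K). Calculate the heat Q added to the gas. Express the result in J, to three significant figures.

Q ≈ -3110 J

Isobaric: W = nRΔT = (1.18)(8.314)(-127) = -1246 J.
ΔU = nCᵥΔT with Cᵥ = 3R/2: ΔU = (1.18)(12.47)(-127) = -1869 J.
Q = ΔU + W = -1869 − 1246 = -3115 J.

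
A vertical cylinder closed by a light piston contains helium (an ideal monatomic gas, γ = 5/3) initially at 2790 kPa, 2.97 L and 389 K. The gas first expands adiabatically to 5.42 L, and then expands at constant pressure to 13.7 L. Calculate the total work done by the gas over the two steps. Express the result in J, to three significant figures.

W_total ≈ 12600 J

Step 1 (adiabatic): W = (P₁V₁ − P₂V₂)/(γ−1) = (8286 − 5549)/0.667 = 4106 J.
After step 1: P = 1024 kPa, V = 5.42 L, T = 260.5 K.
Step 2 (isobaric): W = PΔV = (1024 kPa)(13.7 − 5.42 L) = 8477 J.
W_total = 4106 + 8477 = 12583 J.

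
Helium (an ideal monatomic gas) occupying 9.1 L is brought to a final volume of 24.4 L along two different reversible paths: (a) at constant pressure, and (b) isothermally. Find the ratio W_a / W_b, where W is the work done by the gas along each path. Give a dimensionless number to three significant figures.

Path (a) isobaric: W = P₁(V₂ − V₁) → W_a/(P₁V₁) = 1.681.
Path (b) isothermal: W = P₁V₁ ln(V₂/V₁) → W_b/(P₁V₁) = 0.9863.
W_a / W_b = 1.681 / 0.9863 = 1.705.

W_a / W_b ≈ 1.70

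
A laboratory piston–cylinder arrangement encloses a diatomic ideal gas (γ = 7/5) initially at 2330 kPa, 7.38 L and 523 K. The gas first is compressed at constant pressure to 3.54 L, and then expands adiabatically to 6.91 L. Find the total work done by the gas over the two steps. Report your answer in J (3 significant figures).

Step 1 (isobaric): W = PΔV = (2330 kPa)(3.54 − 7.38 L) = -8947 J.
After step 1: P = 2330 kPa, V = 3.54 L, T = 250.9 K.
Step 2 (adiabatic): W = (P₁V₁ − P₂V₂)/(γ−1) = (8248 − 6312)/0.4 = 4840 J.
W_total = -8947 + 4840 = -4107 J.

W_total ≈ -4110 J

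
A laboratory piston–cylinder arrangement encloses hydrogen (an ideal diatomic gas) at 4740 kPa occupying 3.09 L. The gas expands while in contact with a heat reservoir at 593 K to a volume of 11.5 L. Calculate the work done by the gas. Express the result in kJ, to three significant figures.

Isothermal: W = nRT ln(V₂/V₁) = P₁V₁ ln(V₂/V₁).
P₁V₁ = (4740 kPa)(3.09 L) = 14647 J.
W = 14647 × ln(11.5/3.09) = 14647 × 1.314
W_by_gas = 19248 J.

W ≈ 19.2 kJ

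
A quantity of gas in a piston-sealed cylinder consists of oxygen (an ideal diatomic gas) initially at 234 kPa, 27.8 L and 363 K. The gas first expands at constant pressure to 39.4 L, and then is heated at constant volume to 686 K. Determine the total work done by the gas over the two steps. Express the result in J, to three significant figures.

W_total ≈ 2710 J

Step 1 (isobaric): W = PΔV = (234 kPa)(39.4 − 27.8 L) = 2714 J.
Step 2 (isochoric): W = 0 (constant volume).
W_total = 2714 + 0 = 2714 J.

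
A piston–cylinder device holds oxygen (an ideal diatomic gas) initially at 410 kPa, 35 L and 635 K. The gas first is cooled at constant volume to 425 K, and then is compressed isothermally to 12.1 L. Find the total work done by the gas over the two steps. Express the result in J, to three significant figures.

W_total ≈ -10200 J

Step 1 (isochoric): W = 0 (constant volume).
After step 1: P = 274.4 kPa (V unchanged).
Step 2 (isothermal): W = P₁V₁ ln(V₂/V₁) = (9604) ln(12.1/35) = -10201 J.
W_total = 0 − 10201 = -10201 J.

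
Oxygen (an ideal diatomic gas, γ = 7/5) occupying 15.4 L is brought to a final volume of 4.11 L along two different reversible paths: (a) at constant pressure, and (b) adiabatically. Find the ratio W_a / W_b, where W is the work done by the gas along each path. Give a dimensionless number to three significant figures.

W_a / W_b ≈ 0.421

Path (a) isobaric: W = P₁(V₂ − V₁) → W_a/(P₁V₁) = -0.7331.
Path (b) adiabatic: W = P₁V₁(1 − (V₁/V₂)^(γ−1))/(γ−1) → W_b/(P₁V₁) = -1.74.
W_a / W_b = -0.7331 / -1.74 = 0.4212.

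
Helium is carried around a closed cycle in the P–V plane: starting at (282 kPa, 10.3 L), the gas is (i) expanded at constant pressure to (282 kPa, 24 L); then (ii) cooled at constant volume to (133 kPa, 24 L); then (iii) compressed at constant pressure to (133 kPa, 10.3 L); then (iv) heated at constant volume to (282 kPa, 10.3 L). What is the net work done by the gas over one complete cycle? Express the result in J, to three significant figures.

W_net ≈ 2040 J

Constant-volume legs do no work.
W(i) = (282)(24 − 10.3) = 3863 J; W(iii) = (133)(10.3 − 24) = -1822 J.
W_net = 3863 − 1822 = 2041 J (the clockwise enclosed area).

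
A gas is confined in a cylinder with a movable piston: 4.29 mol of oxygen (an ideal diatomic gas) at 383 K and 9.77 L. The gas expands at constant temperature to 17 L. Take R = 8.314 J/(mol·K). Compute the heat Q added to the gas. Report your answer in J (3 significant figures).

Isothermal ⇒ ΔU = 0, so Q = W = nRT ln(V₂/V₁).
Q = (4.29)(8.314)(383) ln(17/9.77) = 13660 × 0.5539 = 7566 J.

Q ≈ 7570 J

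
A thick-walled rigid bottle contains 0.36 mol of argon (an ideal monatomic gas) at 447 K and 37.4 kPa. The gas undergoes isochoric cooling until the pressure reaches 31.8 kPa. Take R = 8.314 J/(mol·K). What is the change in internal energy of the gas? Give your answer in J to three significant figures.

Constant volume ⇒ W = 0, so Q = ΔU = nCᵥΔT with Cᵥ = 3R/2 = 12.47 J/(mol·K).
At constant V, T₂/T₁ = P₂/P₁ ⇒ ΔT = T₁(P₂/P₁ − 1) = 447·(31.8/37.4 − 1) = -66.93 K.
ΔU = (0.36)(12.47)(-66.93) = -300.5 J.

ΔU ≈ -300 J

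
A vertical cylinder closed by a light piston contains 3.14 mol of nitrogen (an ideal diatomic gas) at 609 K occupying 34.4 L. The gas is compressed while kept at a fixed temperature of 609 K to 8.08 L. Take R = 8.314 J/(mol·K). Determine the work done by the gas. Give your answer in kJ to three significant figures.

W ≈ -23.0 kJ

Isothermal: W = nRT ln(V₂/V₁).
W = (3.14)(8.314)(609) × ln(8.08/34.4)
  = 15899 × -1.449
W_by_gas = -23032 J.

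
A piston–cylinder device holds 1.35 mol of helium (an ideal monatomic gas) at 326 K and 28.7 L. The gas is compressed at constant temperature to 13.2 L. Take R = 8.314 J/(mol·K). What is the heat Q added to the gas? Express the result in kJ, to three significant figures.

Isothermal ⇒ ΔU = 0, so Q = W = nRT ln(V₂/V₁).
Q = (1.35)(8.314)(326) ln(13.2/28.7) = 3659 × -0.7767 = -2842 J.

Q ≈ -2.84 kJ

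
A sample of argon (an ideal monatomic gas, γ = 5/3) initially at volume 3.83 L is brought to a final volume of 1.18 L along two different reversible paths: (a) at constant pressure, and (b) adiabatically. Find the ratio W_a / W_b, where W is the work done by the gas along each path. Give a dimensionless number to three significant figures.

W_a / W_b ≈ 0.387

Path (a) isobaric: W = P₁(V₂ − V₁) → W_a/(P₁V₁) = -0.6919.
Path (b) adiabatic: W = P₁V₁(1 − (V₁/V₂)^(γ−1))/(γ−1) → W_b/(P₁V₁) = -1.788.
W_a / W_b = -0.6919 / -1.788 = 0.3869.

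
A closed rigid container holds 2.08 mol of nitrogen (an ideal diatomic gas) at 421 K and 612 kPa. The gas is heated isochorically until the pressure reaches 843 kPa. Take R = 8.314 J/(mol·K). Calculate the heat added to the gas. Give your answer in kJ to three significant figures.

Constant volume ⇒ W = 0, so Q = ΔU = nCᵥΔT with Cᵥ = 5R/2 = 20.79 J/(mol·K).
At constant V, T₂/T₁ = P₂/P₁ ⇒ ΔT = T₁(P₂/P₁ − 1) = 421·(843/612 − 1) = 158.9 K.
ΔU = (2.08)(20.79)(158.9) = 6870 J.

Q ≈ 6.87 kJ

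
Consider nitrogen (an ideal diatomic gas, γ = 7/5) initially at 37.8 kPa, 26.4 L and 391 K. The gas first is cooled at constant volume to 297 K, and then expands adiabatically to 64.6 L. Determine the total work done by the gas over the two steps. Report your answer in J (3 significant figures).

W_total ≈ 570 J

Step 1 (isochoric): W = 0 (constant volume).
After step 1: P = 28.71 kPa (V unchanged).
Step 2 (adiabatic): W = (P₁V₁ − P₂V₂)/(γ−1) = (758 − 529.9)/0.4 = 570.2 J.
W_total = 0 + 570.2 = 570.2 J.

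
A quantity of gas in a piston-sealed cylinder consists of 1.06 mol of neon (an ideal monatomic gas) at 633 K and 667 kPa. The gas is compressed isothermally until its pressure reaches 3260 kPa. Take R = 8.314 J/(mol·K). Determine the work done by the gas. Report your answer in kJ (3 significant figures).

Isothermal process: W = nRT ln(V₂/V₁) = nRT ln(P₁/P₂).
W = (1.06)(8.314)(633) × ln(667/3260)
  = 5579 × ln(0.2046) = 5579 × -1.587
W_by_gas = -8851 J.

W ≈ -8.85 kJ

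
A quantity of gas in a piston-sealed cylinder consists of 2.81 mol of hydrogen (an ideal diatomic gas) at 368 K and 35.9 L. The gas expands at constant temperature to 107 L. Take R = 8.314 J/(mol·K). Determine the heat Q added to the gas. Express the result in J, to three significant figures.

Isothermal ⇒ ΔU = 0, so Q = W = nRT ln(V₂/V₁).
Q = (2.81)(8.314)(368) ln(107/35.9) = 8597 × 1.092 = 9389 J.

Q ≈ 9390 J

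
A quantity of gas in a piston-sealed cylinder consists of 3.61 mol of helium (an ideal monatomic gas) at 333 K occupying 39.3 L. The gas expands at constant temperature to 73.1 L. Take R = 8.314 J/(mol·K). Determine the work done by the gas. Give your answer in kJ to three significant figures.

Isothermal: W = nRT ln(V₂/V₁).
W = (3.61)(8.314)(333) × ln(73.1/39.3)
  = 9995 × 0.6206
W_by_gas = 6203 J.

W ≈ 6.20 kJ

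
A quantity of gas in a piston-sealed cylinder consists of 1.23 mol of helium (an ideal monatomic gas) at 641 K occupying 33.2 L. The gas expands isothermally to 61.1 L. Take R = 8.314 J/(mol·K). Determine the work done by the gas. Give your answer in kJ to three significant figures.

Isothermal: W = nRT ln(V₂/V₁).
W = (1.23)(8.314)(641) × ln(61.1/33.2)
  = 6555 × 0.61
W_by_gas = 3998 J.

W ≈ 4.00 kJ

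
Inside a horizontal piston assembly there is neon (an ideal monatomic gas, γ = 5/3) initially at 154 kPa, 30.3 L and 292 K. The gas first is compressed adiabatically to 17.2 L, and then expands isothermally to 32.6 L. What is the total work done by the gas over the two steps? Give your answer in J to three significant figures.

Step 1 (adiabatic): W = (P₁V₁ − P₂V₂)/(γ−1) = (4666 − 6806)/0.667 = -3210 J.
After step 1: P = 395.7 kPa, V = 17.2 L, T = 425.9 K.
Step 2 (isothermal): W = P₁V₁ ln(V₂/V₁) = (6806) ln(32.6/17.2) = 4352 J.
W_total = -3210 + 4352 = 1142 J.

W_total ≈ 1140 J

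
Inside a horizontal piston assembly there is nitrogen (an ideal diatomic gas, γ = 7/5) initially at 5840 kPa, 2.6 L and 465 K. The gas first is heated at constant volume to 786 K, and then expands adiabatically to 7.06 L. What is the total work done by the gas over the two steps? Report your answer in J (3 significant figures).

W_total ≈ 21100 J

Step 1 (isochoric): W = 0 (constant volume).
After step 1: P = 9871 kPa (V unchanged).
Step 2 (adiabatic): W = (P₁V₁ − P₂V₂)/(γ−1) = (25666 − 17212)/0.4 = 21135 J.
W_total = 0 + 21135 = 21135 J.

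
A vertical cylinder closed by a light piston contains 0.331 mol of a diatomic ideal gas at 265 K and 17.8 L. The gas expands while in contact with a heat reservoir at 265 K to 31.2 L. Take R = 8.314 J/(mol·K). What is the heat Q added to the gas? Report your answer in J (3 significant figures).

Isothermal ⇒ ΔU = 0, so Q = W = nRT ln(V₂/V₁).
Q = (0.331)(8.314)(265) ln(31.2/17.8) = 729.3 × 0.5612 = 409.3 J.

Q ≈ 409 J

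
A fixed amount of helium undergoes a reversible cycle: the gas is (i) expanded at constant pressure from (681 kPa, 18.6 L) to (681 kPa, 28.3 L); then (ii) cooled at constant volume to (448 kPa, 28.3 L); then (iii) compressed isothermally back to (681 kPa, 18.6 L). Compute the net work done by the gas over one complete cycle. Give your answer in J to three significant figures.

W_net ≈ 1280 J

Leg (i): W = PΔV = (681)(28.3 − 18.6) = 6606 J.
Leg (ii): W = 0.
Leg (iii): W = PᵢVᵢ ln(V_f/Vᵢ) = (12678) ln(18.6/28.3) = -5321 J.
W_net = 6606 − 5321 = 1285 J.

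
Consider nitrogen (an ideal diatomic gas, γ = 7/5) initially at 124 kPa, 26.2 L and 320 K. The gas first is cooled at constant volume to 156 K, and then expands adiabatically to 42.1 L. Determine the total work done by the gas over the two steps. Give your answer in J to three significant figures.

Step 1 (isochoric): W = 0 (constant volume).
After step 1: P = 60.45 kPa (V unchanged).
Step 2 (adiabatic): W = (P₁V₁ − P₂V₂)/(γ−1) = (1584 − 1310)/0.4 = 684.2 J.
W_total = 0 + 684.2 = 684.2 J.

W_total ≈ 684 J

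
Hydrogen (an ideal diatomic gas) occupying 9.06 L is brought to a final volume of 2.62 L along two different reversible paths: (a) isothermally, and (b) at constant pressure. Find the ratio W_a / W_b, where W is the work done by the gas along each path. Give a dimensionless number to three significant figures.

W_a / W_b ≈ 1.75

Path (a) isothermal: W = P₁V₁ ln(V₂/V₁) → W_a/(P₁V₁) = -1.241.
Path (b) isobaric: W = P₁(V₂ − V₁) → W_b/(P₁V₁) = -0.7108.
W_a / W_b = -1.241 / -0.7108 = 1.745.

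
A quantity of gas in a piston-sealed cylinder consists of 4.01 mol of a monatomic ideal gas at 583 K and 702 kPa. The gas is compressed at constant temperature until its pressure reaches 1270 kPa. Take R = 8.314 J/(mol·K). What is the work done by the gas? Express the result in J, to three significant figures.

W ≈ -11500 J

Isothermal process: W = nRT ln(V₂/V₁) = nRT ln(P₁/P₂).
W = (4.01)(8.314)(583) × ln(702/1270)
  = 19437 × ln(0.5528) = 19437 × -0.5928
W_by_gas = -11523 J.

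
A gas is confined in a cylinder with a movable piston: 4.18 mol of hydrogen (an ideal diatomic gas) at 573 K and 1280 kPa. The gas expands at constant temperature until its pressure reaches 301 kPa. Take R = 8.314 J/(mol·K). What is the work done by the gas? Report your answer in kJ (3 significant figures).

W ≈ 28.8 kJ

Isothermal process: W = nRT ln(V₂/V₁) = nRT ln(P₁/P₂).
W = (4.18)(8.314)(573) × ln(1280/301)
  = 19913 × ln(4.252) = 19913 × 1.448
W_by_gas = 28824 J.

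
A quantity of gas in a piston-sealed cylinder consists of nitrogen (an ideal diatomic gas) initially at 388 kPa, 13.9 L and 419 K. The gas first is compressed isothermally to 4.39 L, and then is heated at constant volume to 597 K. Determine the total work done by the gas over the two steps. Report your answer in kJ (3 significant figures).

Step 1 (isothermal): W = P₁V₁ ln(V₂/V₁) = (5393) ln(4.39/13.9) = -6216 J.
Step 2 (isochoric): W = 0 (constant volume).
W_total = -6216 + 0 = -6216 J.

W_total ≈ -6.22 kJ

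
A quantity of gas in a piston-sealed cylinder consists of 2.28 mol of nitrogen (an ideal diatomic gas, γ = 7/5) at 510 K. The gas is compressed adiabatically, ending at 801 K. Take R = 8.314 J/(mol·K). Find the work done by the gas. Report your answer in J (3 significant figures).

W ≈ -13800 J

Adiabatic ⇒ Q = 0, so W_by = −ΔU = nCᵥ(T₁ − T₂).
Cᵥ = 5R/2 = 20.79 J/(mol·K).
W = (2.28)(20.79)(510 − 801) = -13790 J.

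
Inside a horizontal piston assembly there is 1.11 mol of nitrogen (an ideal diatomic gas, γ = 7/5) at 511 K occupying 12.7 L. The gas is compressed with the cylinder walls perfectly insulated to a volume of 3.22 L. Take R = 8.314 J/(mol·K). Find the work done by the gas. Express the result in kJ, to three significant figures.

Adiabatic: TV^(γ−1) = const with γ = 7/5.
T₂ = T₁ (V₁/V₂)^(γ−1) = 511 × (12.7/3.22)^0.4 = 511 × 1.731 = 884.7 K.
W_by = nCᵥ(T₁ − T₂) = (1.11)(20.79)(511 − 884.7) = -8622 J.

W ≈ -8.62 kJ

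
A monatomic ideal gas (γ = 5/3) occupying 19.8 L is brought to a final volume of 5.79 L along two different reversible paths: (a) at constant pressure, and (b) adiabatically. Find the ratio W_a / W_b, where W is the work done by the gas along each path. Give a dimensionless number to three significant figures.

W_a / W_b ≈ 0.371

Path (a) isobaric: W = P₁(V₂ − V₁) → W_a/(P₁V₁) = -0.7076.
Path (b) adiabatic: W = P₁V₁(1 − (V₁/V₂)^(γ−1))/(γ−1) → W_b/(P₁V₁) = -1.905.
W_a / W_b = -0.7076 / -1.905 = 0.3715.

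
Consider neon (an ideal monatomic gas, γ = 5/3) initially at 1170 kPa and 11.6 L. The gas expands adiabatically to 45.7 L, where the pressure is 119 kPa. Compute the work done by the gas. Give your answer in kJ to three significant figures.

Adiabatic: W = (P₁V₁ − P₂V₂)/(γ − 1) with γ = 5/3.
P₁V₁ = 13572 J, P₂V₂ = 5438 J.
W = (13572 − 5438) / 0.6667 = 12201 J.

W ≈ 12.2 kJ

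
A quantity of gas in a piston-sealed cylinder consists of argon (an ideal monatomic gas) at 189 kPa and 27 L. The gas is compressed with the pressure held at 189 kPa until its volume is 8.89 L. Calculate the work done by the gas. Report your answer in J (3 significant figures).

W ≈ -3420 J

Isobaric: W = P ΔV.
W = (189 kPa)(8.89 − 27 L) = (189)(-18.11) = -3423 J.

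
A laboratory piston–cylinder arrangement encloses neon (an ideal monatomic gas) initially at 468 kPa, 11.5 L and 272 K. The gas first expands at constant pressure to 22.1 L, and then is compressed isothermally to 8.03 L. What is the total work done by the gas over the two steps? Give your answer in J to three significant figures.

W_total ≈ -5510 J

Step 1 (isobaric): W = PΔV = (468 kPa)(22.1 − 11.5 L) = 4961 J.
After step 1: P = 468 kPa, V = 22.1 L, T = 522.7 K.
Step 2 (isothermal): W = P₁V₁ ln(V₂/V₁) = (10343) ln(8.03/22.1) = -10471 J.
W_total = 4961 − 10471 = -5510 J.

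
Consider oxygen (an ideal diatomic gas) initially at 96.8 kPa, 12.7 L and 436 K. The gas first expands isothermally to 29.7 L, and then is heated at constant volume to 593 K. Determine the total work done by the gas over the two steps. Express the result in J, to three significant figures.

W_total ≈ 1040 J

Step 1 (isothermal): W = P₁V₁ ln(V₂/V₁) = (1229) ln(29.7/12.7) = 1044 J.
Step 2 (isochoric): W = 0 (constant volume).
W_total = 1044 + 0 = 1044 J.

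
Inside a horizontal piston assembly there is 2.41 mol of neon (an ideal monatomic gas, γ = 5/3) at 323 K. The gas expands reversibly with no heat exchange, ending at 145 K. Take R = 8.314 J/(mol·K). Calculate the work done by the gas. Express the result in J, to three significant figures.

W ≈ 5350 J

Adiabatic ⇒ Q = 0, so W_by = −ΔU = nCᵥ(T₁ − T₂).
Cᵥ = 3R/2 = 12.47 J/(mol·K).
W = (2.41)(12.47)(323 − 145) = 5350 J.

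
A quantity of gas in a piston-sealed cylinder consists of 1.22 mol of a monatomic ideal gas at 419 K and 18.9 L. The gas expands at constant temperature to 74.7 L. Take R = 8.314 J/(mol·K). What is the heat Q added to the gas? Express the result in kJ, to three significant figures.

Q ≈ 5.84 kJ

Isothermal ⇒ ΔU = 0, so Q = W = nRT ln(V₂/V₁).
Q = (1.22)(8.314)(419) ln(74.7/18.9) = 4250 × 1.374 = 5841 J.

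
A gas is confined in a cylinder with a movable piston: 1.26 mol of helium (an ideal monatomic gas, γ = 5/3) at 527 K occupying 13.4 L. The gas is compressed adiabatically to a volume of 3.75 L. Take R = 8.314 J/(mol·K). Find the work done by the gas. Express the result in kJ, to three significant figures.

Adiabatic: TV^(γ−1) = const with γ = 5/3.
T₂ = T₁ (V₁/V₂)^(γ−1) = 527 × (13.4/3.75)^0.667 = 527 × 2.337 = 1232 K.
W_by = nCᵥ(T₁ − T₂) = (1.26)(12.47)(527 − 1232) = -11074 J.

W ≈ -11.1 kJ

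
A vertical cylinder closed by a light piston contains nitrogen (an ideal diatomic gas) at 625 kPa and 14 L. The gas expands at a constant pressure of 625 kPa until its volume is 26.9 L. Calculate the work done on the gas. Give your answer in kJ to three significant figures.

Isobaric: W = P ΔV.
W = (625 kPa)(26.9 − 14 L) = (625)(12.9) = 8062 J.
Work on gas = −W_by = -8062 J.

W ≈ -8.06 kJ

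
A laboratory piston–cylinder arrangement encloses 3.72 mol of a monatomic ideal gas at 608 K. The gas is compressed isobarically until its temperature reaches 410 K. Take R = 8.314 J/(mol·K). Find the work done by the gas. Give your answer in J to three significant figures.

Isobaric: W = P ΔV = nR ΔT.
W = (3.72)(8.314)(410 − 608) = -6124 J.

W ≈ -6120 J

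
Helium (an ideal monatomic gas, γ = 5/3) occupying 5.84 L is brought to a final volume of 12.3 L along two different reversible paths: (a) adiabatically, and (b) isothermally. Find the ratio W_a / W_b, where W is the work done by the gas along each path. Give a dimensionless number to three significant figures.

W_a / W_b ≈ 0.788

Path (a) adiabatic: W = P₁V₁(1 − (V₁/V₂)^(γ−1))/(γ−1) → W_a/(P₁V₁) = 0.5871.
Path (b) isothermal: W = P₁V₁ ln(V₂/V₁) → W_b/(P₁V₁) = 0.7449.
W_a / W_b = 0.5871 / 0.7449 = 0.7882.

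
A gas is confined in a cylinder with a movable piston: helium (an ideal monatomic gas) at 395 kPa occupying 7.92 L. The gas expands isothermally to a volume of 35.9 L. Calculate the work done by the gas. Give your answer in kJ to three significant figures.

W ≈ 4.73 kJ

Isothermal: W = nRT ln(V₂/V₁) = P₁V₁ ln(V₂/V₁).
P₁V₁ = (395 kPa)(7.92 L) = 3128 J.
W = 3128 × ln(35.9/7.92) = 3128 × 1.511
W_by_gas = 4728 J.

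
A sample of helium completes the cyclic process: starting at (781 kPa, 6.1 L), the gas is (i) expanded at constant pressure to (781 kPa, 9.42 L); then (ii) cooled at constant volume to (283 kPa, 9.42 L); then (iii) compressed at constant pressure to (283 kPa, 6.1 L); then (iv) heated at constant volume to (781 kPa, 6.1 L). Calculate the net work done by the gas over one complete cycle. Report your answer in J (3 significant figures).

Constant-volume legs do no work.
W(i) = (781)(9.42 − 6.1) = 2593 J; W(iii) = (283)(6.1 − 9.42) = -939.6 J.
W_net = 2593 − 939.6 = 1653 J (the clockwise enclosed area).

W_net ≈ 1650 J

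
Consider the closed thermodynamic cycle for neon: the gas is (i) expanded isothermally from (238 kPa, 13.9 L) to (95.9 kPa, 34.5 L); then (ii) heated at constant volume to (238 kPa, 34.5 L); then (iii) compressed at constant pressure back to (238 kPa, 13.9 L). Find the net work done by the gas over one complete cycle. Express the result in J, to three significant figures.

Leg (i): W = PᵢVᵢ ln(V_f/Vᵢ) = (3308) ln(34.5/13.9) = 3007 J.
Leg (ii): W = 0.
Leg (iii): W = PΔV = (238)(13.9 − 34.5) = -4903 J.
W_net = 3007 − 4903 = -1895 J.

W_net ≈ -1900 J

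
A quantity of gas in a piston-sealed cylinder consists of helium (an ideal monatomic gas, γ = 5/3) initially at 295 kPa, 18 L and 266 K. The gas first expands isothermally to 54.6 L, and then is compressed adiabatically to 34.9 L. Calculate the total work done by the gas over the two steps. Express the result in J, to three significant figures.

W_total ≈ 3120 J

Step 1 (isothermal): W = P₁V₁ ln(V₂/V₁) = (5310) ln(54.6/18) = 5892 J.
After step 1: P = 97.25 kPa, V = 54.6 L, T = 266 K.
Step 2 (adiabatic): W = (P₁V₁ − P₂V₂)/(γ−1) = (5310 − 7156)/0.667 = -2769 J.
W_total = 5892 − 2769 = 3123 J.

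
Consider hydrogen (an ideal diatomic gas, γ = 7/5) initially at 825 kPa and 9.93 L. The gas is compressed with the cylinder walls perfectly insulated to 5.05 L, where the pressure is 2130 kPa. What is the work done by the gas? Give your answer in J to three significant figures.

Adiabatic: W = (P₁V₁ − P₂V₂)/(γ − 1) with γ = 7/5.
P₁V₁ = 8192 J, P₂V₂ = 10756 J.
W = (8192 − 10756) / 0.4 = -6411 J.

W ≈ -6410 J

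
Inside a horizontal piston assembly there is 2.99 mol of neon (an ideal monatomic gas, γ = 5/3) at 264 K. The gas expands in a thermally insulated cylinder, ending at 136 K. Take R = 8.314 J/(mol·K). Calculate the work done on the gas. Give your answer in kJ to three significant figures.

W ≈ -4.77 kJ

Adiabatic ⇒ Q = 0, so W_by = −ΔU = nCᵥ(T₁ − T₂).
Cᵥ = 3R/2 = 12.47 J/(mol·K).
W = (2.99)(12.47)(264 − 136) = 4773 J.
Work on gas = −W_by = -4773 J.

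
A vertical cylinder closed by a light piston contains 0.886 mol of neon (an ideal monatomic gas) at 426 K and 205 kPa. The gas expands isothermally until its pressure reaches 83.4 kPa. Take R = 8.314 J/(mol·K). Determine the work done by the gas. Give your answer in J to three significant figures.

Isothermal process: W = nRT ln(V₂/V₁) = nRT ln(P₁/P₂).
W = (0.886)(8.314)(426) × ln(205/83.4)
  = 3138 × ln(2.458) = 3138 × 0.8994
W_by_gas = 2822 J.

W ≈ 2820 J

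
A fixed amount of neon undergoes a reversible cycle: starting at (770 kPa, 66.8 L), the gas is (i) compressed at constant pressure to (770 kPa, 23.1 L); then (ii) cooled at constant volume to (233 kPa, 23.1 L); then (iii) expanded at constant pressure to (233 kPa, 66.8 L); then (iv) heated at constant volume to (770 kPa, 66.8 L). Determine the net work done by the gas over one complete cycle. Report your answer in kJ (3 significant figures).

W_net ≈ -23.5 kJ

Constant-volume legs do no work.
W(i) = (770)(23.1 − 66.8) = -33649 J; W(iii) = (233)(66.8 − 23.1) = 10182 J.
W_net = -33649 + 10182 = -23467 J (the counter-clockwise enclosed area).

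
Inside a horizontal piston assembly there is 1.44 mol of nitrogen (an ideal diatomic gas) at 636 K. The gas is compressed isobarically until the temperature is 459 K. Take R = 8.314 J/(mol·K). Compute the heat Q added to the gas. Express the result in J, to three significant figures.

Q ≈ -7420 J

Isobaric: W = nRΔT = (1.44)(8.314)(-177) = -2119 J.
ΔU = nCᵥΔT with Cᵥ = 5R/2: ΔU = (1.44)(20.79)(-177) = -5298 J.
Q = ΔU + W = -5298 − 2119 = -7417 J.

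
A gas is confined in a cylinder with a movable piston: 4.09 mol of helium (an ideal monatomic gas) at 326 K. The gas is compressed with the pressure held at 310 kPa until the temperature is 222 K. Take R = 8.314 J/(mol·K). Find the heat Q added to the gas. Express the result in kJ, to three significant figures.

Q ≈ -8.84 kJ

Isobaric: W = nRΔT = (4.09)(8.314)(-104) = -3536 J.
ΔU = nCᵥΔT with Cᵥ = 3R/2: ΔU = (4.09)(12.47)(-104) = -5305 J.
Q = ΔU + W = -5305 − 3536 = -8841 J.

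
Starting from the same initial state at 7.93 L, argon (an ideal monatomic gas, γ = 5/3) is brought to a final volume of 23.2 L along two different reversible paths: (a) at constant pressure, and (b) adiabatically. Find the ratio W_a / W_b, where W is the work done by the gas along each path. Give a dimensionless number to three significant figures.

W_a / W_b ≈ 2.51

Path (a) isobaric: W = P₁(V₂ − V₁) → W_a/(P₁V₁) = 1.926.
Path (b) adiabatic: W = P₁V₁(1 − (V₁/V₂)^(γ−1))/(γ−1) → W_b/(P₁V₁) = 0.7667.
W_a / W_b = 1.926 / 0.7667 = 2.512.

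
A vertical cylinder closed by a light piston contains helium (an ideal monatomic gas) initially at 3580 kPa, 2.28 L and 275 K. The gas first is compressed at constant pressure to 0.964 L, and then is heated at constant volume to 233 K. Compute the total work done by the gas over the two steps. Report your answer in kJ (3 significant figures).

W_total ≈ -4.71 kJ

Step 1 (isobaric): W = PΔV = (3580 kPa)(0.964 − 2.28 L) = -4711 J.
Step 2 (isochoric): W = 0 (constant volume).
W_total = -4711 + 0 = -4711 J.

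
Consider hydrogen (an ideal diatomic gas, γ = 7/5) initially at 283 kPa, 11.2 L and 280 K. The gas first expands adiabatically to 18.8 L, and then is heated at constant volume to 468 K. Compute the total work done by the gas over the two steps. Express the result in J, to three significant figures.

Step 1 (adiabatic): W = (P₁V₁ − P₂V₂)/(γ−1) = (3170 − 2576)/0.4 = 1483 J.
Step 2 (isochoric): W = 0 (constant volume).
W_total = 1483 + 0 = 1483 J.

W_total ≈ 1480 J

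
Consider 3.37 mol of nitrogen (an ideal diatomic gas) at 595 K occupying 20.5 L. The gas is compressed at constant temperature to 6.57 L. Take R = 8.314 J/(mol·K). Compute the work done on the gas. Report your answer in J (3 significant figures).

W ≈ 19000 J

Isothermal: W = nRT ln(V₂/V₁).
W = (3.37)(8.314)(595) × ln(6.57/20.5)
  = 16671 × -1.138
W_by_gas = -18970 J; work on gas = −W_by = 18970 J.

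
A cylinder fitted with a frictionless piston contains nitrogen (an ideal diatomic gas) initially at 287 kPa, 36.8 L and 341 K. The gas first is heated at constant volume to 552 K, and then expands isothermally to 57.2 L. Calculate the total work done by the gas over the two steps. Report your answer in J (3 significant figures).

W_total ≈ 7540 J

Step 1 (isochoric): W = 0 (constant volume).
After step 1: P = 464.6 kPa (V unchanged).
Step 2 (isothermal): W = P₁V₁ ln(V₂/V₁) = (17097) ln(57.2/36.8) = 7541 J.
W_total = 0 + 7541 = 7541 J.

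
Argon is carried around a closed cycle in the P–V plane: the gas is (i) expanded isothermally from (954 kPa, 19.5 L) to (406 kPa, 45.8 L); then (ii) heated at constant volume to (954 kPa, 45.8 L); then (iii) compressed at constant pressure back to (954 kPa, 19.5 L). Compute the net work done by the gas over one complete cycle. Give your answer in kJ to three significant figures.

Leg (i): W = PᵢVᵢ ln(V_f/Vᵢ) = (18603) ln(45.8/19.5) = 15885 J.
Leg (ii): W = 0.
Leg (iii): W = PΔV = (954)(19.5 − 45.8) = -25090 J.
W_net = 15885 − 25090 = -9206 J.

W_net ≈ -9.21 kJ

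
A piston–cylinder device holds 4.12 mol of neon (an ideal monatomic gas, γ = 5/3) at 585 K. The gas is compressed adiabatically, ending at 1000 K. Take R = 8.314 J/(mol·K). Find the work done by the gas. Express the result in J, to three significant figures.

Adiabatic ⇒ Q = 0, so W_by = −ΔU = nCᵥ(T₁ − T₂).
Cᵥ = 3R/2 = 12.47 J/(mol·K).
W = (4.12)(12.47)(585 − 1000) = -21323 J.

W ≈ -21300 J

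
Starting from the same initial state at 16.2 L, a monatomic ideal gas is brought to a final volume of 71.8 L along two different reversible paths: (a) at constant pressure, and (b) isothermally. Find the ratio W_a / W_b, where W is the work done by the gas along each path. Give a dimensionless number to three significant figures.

W_a / W_b ≈ 2.31

Path (a) isobaric: W = P₁(V₂ − V₁) → W_a/(P₁V₁) = 3.432.
Path (b) isothermal: W = P₁V₁ ln(V₂/V₁) → W_b/(P₁V₁) = 1.489.
W_a / W_b = 3.432 / 1.489 = 2.305.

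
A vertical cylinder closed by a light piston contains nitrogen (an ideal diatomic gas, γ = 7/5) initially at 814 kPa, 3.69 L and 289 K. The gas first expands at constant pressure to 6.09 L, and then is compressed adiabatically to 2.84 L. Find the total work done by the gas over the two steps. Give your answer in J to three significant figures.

W_total ≈ -2470 J

Step 1 (isobaric): W = PΔV = (814 kPa)(6.09 − 3.69 L) = 1954 J.
After step 1: P = 814 kPa, V = 6.09 L, T = 477 K.
Step 2 (adiabatic): W = (P₁V₁ − P₂V₂)/(γ−1) = (4957 − 6726)/0.4 = -4422 J.
W_total = 1954 − 4422 = -2468 J.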